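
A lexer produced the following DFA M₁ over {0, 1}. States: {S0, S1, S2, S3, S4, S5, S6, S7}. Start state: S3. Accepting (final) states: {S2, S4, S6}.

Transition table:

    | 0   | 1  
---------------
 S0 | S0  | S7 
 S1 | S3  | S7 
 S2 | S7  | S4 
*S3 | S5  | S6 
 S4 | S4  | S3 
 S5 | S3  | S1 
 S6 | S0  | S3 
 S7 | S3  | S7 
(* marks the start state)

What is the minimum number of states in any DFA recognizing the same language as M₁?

Reachable states from the start: {S0,S1,S3,S5,S6,S7}. Unreachable: {S2,S4} — drop them.
P0 = {S6} | {S0,S1,S3,S5,S7}.
On input 1, block {S0,S1,S3,S5,S7} splits into {S0,S1,S5,S7} and {S3}.
Refine {S0,S1,S5,S7} on symbol 0: members go to different blocks, giving {S1,S5,S7} and {S0}.
The partition is now stable with 4 blocks: {S6} | {S1,S5,S7} | {S3} | {S0}.

4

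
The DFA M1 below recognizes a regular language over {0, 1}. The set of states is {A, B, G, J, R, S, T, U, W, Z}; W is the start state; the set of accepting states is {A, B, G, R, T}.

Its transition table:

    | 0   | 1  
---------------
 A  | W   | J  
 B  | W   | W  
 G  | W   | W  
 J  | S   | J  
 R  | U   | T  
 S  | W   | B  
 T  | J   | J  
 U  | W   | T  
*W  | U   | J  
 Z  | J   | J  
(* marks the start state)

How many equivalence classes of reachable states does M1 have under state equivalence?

Reachable states from the start: {B,J,S,T,U,W}. Unreachable: {A,G,R,Z} — drop them.
Start with accepting vs non-accepting: {B,T} | {J,S,U,W}.
On input 1, block {J,S,U,W} splits into {J,W} and {S,U}.
No further refinement is possible. Final partition (3 blocks): {B,T} | {J,W} | {S,U}.

3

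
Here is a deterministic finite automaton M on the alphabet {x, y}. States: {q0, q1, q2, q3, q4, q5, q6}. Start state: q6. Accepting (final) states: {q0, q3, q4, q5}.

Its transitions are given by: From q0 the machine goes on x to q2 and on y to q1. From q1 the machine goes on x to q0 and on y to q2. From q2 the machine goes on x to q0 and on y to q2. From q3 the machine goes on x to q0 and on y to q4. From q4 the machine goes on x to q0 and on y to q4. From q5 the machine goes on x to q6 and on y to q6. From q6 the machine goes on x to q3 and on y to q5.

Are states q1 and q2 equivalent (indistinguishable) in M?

Yes

Every state is reachable, so we keep all 7.
Initial partition by acceptance: {q0,q3,q4,q5} | {q1,q2,q6}.
Refine {q0,q3,q4,q5} on symbol x: members go to different blocks, giving {q0,q5} and {q3,q4}.
On input x, block {q1,q2,q6} splits into {q1,q2} and {q6}.
Refine {q0,q5} on symbol x: members go to different blocks, giving {q0} and {q5}.
The partition is now stable with 5 blocks: {q0} | {q1,q2} | {q3,q4} | {q6} | {q5}.
q1 and q2 lie in the same block of the stable partition, so they are equivalent — no string distinguishes them.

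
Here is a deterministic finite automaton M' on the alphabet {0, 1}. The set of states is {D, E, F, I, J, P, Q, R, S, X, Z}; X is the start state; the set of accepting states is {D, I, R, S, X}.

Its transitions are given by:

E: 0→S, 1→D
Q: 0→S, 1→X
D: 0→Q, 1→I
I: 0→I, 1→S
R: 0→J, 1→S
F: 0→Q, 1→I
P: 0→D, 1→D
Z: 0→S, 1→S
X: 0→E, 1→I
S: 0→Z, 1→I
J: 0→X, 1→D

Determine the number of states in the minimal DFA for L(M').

3

Reachable states from the start: {D,E,I,Q,S,X,Z}. Unreachable: {F,J,P,R} — drop them.
Start with accepting vs non-accepting: {D,I,S,X} | {E,Q,Z}.
Split {D,I,S,X} by δ(·,0) → {D,S,X} and {I}.
Stable partition: {D,S,X} | {E,Q,Z} | {I} — 3 equivalence classes.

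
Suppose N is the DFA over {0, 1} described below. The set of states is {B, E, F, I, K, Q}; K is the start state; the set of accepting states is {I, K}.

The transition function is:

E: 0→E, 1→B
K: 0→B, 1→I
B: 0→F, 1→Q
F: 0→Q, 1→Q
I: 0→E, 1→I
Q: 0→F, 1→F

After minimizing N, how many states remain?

2

Every state is reachable, so we keep all 6.
Start with accepting vs non-accepting: {I,K} | {B,E,F,Q}.
No further refinement is possible. Final partition (2 blocks): {I,K} | {B,E,F,Q}.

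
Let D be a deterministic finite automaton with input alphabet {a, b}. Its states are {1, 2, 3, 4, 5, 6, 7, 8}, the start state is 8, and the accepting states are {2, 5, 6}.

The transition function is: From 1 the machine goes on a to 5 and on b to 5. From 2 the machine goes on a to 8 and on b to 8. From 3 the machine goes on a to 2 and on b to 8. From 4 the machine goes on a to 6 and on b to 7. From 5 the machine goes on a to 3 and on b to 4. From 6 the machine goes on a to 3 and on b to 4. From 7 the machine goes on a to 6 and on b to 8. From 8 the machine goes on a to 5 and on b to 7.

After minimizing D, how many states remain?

States {1} cannot be reached from the start state, so discard them.
P0 = {2,5,6} | {3,4,7,8}.
The partition is now stable with 2 blocks: {2,5,6} | {3,4,7,8}.

2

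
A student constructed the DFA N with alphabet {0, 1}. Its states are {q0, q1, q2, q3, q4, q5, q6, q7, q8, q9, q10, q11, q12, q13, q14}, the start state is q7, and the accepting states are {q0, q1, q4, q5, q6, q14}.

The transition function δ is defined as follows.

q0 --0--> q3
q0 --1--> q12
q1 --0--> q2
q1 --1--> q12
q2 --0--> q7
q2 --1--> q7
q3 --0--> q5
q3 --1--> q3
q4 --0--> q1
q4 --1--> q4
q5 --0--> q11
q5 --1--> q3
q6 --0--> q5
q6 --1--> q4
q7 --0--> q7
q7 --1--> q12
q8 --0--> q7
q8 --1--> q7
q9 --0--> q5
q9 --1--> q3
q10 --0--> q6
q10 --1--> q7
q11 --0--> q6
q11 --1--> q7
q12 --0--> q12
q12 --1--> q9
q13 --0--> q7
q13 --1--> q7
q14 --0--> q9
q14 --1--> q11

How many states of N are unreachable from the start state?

No path from q7 leads to q0, q8, q10, q13, q14; the other 10 states are all reachable.

5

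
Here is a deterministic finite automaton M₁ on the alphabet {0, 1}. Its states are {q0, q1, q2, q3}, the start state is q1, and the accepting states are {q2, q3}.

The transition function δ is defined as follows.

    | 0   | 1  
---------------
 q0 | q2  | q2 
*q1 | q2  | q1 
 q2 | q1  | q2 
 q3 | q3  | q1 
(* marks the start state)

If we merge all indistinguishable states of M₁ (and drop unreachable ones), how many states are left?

2

Reachable states from the start: {q1,q2}. Unreachable: {q0,q3} — drop them.
Initial partition by acceptance: {q2} | {q1}.
The partition is now stable with 2 blocks: {q2} | {q1}.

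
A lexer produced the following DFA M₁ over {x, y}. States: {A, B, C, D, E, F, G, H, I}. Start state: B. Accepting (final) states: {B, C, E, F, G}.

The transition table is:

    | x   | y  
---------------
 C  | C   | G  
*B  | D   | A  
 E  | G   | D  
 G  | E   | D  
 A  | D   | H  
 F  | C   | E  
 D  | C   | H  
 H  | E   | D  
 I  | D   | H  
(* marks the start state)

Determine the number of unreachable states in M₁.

No path from B leads to F, I; the other 7 states are all reachable.

2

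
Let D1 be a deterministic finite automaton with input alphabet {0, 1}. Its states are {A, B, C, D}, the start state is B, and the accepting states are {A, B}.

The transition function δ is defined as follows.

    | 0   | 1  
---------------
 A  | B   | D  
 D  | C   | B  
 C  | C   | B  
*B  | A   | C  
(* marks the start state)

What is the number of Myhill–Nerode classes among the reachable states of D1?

Start with accepting vs non-accepting: {A,B} | {C,D}.
Stable partition: {A,B} | {C,D} — 2 equivalence classes.

2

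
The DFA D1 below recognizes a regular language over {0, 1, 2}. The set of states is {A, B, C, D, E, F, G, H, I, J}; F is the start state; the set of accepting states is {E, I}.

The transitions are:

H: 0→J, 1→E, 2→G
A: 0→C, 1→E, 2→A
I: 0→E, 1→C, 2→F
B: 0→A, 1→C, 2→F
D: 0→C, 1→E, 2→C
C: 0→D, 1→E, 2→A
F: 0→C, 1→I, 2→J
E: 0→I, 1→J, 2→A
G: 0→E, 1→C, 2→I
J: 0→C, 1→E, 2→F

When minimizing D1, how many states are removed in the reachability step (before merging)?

3

Starting at F and following transitions, the reachable set is {A, C, D, E, F, I, J}. That leaves B, G, H unreachable — 3 in total.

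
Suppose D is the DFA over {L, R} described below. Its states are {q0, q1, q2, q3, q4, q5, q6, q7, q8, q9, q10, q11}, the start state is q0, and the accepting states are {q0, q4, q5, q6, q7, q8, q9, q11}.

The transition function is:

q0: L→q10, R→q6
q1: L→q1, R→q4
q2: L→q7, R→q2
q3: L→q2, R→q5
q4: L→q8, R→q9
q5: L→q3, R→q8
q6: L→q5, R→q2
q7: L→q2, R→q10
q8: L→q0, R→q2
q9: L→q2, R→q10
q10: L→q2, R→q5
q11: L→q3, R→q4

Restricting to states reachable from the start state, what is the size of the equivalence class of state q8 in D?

Reachable states from the start: {q0,q2,q3,q5,q6,q7,q8,q10}. Unreachable: {q1,q4,q9,q11} — drop them.
P0 = {q0,q5,q6,q7,q8} | {q2,q3,q10}.
Split {q0,q5,q6,q7,q8} by δ(·,L) → {q0,q5,q7} and {q6,q8}.
Split {q0,q5,q7} by δ(·,R) → {q0,q5} and {q7}.
Refine {q2,q3,q10} on symbol L: members go to different blocks, giving {q3,q10} and {q2}.
No further refinement is possible. Final partition (5 blocks): {q0,q5} | {q3,q10} | {q6,q8} | {q7} | {q2}.
The equivalence class containing q8 is {q6,q8}, of size 2.

2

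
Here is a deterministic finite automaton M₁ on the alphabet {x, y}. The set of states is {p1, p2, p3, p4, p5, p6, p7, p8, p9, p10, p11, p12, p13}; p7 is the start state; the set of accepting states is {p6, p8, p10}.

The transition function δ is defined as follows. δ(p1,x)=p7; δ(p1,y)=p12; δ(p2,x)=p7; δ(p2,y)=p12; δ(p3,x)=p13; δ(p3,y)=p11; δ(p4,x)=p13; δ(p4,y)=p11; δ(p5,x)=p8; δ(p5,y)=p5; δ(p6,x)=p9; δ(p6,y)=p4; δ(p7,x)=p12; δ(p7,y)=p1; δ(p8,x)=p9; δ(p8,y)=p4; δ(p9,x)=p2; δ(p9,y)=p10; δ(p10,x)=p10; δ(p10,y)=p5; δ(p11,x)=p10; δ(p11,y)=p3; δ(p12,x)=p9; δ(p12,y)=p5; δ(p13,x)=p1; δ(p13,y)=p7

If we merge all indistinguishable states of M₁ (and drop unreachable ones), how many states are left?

10

Reachable states from the start: {p1,p2,p3,p4,p5,p7,p8,p9,p10,p11,p12,p13}. Unreachable: {p6} — drop them.
P0 = {p8,p10} | {p1,p2,p3,p4,p5,p7,p9,p11,p12,p13}.
Split {p8,p10} by δ(·,x) → {p8} and {p10}.
Refine {p1,p2,p3,p4,p5,p7,p9,p11,p12,p13} on symbol x: members go to different blocks, giving {p1,p2,p3,p4,p7,p9,p12,p13} and {p5} and {p11}.
On input y, block {p1,p2,p3,p4,p7,p9,p12,p13} splits into {p1,p2,p7,p13} and {p3,p4} and {p9} and {p12}.
Refine {p1,p2,p7,p13} on symbol x: members go to different blocks, giving {p1,p2,p13} and {p7}.
On input x, block {p1,p2,p13} splits into {p1,p2} and {p13}.
No further refinement is possible. Final partition (10 blocks): {p8} | {p1,p2} | {p10} | {p5} | {p11} | {p3,p4} | {p9} | {p12} | {p7} | {p13}.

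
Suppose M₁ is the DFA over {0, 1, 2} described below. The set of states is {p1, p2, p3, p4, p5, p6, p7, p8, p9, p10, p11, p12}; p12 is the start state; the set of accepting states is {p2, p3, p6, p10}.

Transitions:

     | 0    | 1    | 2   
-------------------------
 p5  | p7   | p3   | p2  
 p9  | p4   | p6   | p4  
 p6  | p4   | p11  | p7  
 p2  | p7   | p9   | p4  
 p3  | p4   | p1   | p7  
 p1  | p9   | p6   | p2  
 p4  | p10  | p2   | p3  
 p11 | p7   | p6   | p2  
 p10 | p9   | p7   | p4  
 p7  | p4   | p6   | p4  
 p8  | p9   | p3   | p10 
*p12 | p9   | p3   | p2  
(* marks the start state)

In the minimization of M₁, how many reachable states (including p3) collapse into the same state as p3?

2

States {p5,p8} cannot be reached from the start state, so discard them.
P0 = {p2,p3,p6,p10} | {p1,p4,p7,p9,p11,p12}.
Refine {p1,p4,p7,p9,p11,p12} on symbol 0: members go to different blocks, giving {p1,p7,p9,p11,p12} and {p4}.
On input 0, block {p2,p3,p6,p10} splits into {p2,p10} and {p3,p6}.
Refine {p1,p7,p9,p11,p12} on symbol 0: members go to different blocks, giving {p1,p11,p12} and {p7,p9}.
Stable partition: {p2,p10} | {p1,p11,p12} | {p4} | {p3,p6} | {p7,p9} — 5 equivalence classes.
State p3 belongs to the block {p3,p6}, which has 2 states.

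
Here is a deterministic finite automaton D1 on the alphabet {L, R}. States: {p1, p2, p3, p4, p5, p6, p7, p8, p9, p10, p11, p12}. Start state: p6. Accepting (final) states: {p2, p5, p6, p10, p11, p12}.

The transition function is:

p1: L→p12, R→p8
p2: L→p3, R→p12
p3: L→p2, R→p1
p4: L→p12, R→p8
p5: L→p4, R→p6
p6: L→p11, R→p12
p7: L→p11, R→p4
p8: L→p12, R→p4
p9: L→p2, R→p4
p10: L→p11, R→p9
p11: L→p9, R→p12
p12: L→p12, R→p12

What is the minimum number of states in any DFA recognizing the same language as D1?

First remove the unreachable states {p5,p7,p10}; 9 states remain.
P0 = {p2,p6,p11,p12} | {p1,p3,p4,p8,p9}.
On input L, block {p2,p6,p11,p12} splits into {p2,p11} and {p6,p12}.
On input L, block {p1,p3,p4,p8,p9} splits into {p1,p4,p8} and {p3,p9}.
Refine {p6,p12} on symbol L: members go to different blocks, giving {p6} and {p12}.
No further refinement is possible. Final partition (5 blocks): {p2,p11} | {p1,p4,p8} | {p6} | {p3,p9} | {p12}.

5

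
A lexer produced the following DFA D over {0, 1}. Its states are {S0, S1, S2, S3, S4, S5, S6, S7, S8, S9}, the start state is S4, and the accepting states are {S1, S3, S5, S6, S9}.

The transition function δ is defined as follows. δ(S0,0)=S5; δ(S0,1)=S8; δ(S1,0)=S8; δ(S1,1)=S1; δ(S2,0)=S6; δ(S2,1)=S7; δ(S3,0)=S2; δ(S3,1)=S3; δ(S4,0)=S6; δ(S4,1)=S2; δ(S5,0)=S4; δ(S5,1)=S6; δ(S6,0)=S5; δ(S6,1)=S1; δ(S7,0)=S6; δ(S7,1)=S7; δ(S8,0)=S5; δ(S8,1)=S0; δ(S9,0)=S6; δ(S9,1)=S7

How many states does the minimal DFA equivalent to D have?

First remove the unreachable states {S3,S9}; 8 states remain.
Start with accepting vs non-accepting: {S1,S5,S6} | {S0,S2,S4,S7,S8}.
Split {S1,S5,S6} by δ(·,0) → {S1,S5} and {S6}.
On input 1, block {S1,S5} splits into {S1} and {S5}.
Split {S0,S2,S4,S7,S8} by δ(·,0) → {S2,S4,S7} and {S0,S8}.
The partition is now stable with 5 blocks: {S1} | {S2,S4,S7} | {S6} | {S5} | {S0,S8}.

5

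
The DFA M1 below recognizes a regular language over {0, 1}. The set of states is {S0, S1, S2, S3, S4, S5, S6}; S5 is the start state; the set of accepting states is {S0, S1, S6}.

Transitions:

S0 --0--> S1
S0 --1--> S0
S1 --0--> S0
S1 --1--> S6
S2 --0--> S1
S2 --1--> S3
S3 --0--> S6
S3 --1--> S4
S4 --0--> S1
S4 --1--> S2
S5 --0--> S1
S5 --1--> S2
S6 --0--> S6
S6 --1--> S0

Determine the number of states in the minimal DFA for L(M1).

P0 = {S0,S1,S6} | {S2,S3,S4,S5}.
Stable partition: {S0,S1,S6} | {S2,S3,S4,S5} — 2 equivalence classes.

2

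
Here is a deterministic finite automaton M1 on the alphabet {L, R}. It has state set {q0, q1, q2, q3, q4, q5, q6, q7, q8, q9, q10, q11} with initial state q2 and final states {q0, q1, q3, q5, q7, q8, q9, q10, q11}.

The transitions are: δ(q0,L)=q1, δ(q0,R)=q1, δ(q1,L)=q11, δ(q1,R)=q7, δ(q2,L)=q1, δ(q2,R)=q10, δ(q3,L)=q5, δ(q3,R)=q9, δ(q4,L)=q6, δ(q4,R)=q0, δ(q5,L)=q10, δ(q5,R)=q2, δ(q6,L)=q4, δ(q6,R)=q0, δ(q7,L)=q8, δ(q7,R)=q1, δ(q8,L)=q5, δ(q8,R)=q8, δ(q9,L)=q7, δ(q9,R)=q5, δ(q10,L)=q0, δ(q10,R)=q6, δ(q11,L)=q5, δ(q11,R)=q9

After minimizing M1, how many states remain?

States {q3} cannot be reached from the start state, so discard them.
P0 = {q0,q1,q5,q7,q8,q9,q10,q11} | {q2,q4,q6}.
On input R, block {q0,q1,q5,q7,q8,q9,q10,q11} splits into {q0,q1,q7,q8,q9,q11} and {q5,q10}.
Split {q0,q1,q7,q8,q9,q11} by δ(·,L) → {q0,q1,q7,q9} and {q8,q11}.
Refine {q0,q1,q7,q9} on symbol L: members go to different blocks, giving {q0,q9} and {q1,q7}.
Refine {q0,q9} on symbol R: members go to different blocks, giving {q0} and {q9}.
On input L, block {q2,q4,q6} splits into {q4,q6} and {q2}.
On input L, block {q5,q10} splits into {q5} and {q10}.
Split {q8,q11} by δ(·,R) → {q8} and {q11}.
Split {q1,q7} by δ(·,L) → {q1} and {q7}.
The partition is now stable with 10 blocks: {q0} | {q4,q6} | {q5} | {q8} | {q1} | {q9} | {q2} | {q10} | {q11} | {q7}.

10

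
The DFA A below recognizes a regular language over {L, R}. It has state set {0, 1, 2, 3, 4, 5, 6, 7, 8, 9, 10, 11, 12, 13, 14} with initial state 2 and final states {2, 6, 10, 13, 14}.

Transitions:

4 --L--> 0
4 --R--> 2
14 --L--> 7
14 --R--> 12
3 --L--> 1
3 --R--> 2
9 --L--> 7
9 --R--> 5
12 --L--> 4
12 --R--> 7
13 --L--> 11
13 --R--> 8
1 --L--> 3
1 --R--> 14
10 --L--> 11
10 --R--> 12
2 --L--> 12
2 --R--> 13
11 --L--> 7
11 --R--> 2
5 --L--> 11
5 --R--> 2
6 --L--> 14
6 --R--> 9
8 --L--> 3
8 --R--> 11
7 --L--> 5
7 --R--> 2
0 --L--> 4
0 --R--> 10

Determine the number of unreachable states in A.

2

No path from 2 leads to 6, 9; the other 13 states are all reachable.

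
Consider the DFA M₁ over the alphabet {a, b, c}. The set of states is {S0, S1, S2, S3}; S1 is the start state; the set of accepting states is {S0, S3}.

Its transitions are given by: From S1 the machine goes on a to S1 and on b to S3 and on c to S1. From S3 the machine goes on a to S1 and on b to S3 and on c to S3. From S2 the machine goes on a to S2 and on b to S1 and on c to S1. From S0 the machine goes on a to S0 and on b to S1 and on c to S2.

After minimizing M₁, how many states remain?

States {S0,S2} cannot be reached from the start state, so discard them.
P0 = {S3} | {S1}.
No further refinement is possible. Final partition (2 blocks): {S3} | {S1}.

2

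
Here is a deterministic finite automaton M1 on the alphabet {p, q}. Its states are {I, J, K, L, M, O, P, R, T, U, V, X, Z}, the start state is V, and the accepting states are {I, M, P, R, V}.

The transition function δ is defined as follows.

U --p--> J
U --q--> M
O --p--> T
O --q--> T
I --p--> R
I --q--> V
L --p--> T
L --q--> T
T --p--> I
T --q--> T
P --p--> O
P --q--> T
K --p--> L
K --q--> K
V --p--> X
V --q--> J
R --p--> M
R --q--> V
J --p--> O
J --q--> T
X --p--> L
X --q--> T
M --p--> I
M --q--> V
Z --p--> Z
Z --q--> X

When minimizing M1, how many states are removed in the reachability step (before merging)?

No path from V leads to K, P, U, Z; the other 9 states are all reachable.

4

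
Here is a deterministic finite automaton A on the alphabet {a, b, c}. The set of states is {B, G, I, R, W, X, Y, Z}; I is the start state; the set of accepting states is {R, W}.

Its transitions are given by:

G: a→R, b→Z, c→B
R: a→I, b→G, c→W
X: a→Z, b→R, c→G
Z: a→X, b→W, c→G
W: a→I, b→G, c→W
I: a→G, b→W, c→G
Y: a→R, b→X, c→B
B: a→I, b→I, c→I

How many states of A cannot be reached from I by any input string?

No path from I leads to Y; the other 7 states are all reachable.

1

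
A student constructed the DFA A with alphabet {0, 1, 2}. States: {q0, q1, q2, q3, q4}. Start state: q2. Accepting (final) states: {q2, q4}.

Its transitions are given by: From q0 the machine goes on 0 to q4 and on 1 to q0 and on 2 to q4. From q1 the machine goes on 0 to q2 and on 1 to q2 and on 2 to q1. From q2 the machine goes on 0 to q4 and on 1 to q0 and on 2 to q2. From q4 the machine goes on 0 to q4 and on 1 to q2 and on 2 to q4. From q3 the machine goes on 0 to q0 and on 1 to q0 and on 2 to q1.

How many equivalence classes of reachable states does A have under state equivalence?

3

First remove the unreachable states {q1,q3}; 3 states remain.
Initial partition by acceptance: {q2,q4} | {q0}.
Refine {q2,q4} on symbol 1: members go to different blocks, giving {q2} and {q4}.
Stable partition: {q2} | {q0} | {q4} — 3 equivalence classes.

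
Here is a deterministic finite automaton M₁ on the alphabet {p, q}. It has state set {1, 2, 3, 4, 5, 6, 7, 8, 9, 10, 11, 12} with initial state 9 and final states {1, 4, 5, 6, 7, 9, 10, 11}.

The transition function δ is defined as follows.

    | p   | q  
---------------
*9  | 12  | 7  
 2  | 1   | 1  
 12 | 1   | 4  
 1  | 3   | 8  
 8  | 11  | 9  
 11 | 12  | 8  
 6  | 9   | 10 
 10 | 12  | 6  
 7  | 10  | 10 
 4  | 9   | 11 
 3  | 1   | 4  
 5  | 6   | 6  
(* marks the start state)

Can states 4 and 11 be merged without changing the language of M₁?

Reachable states from the start: {1,3,4,6,7,8,9,10,11,12}. Unreachable: {2,5} — drop them.
Initial partition by acceptance: {1,4,6,7,9,10,11} | {3,8,12}.
Refine {1,4,6,7,9,10,11} on symbol p: members go to different blocks, giving {1,9,10,11} and {4,6,7}.
Split {1,9,10,11} by δ(·,q) → {1,11} and {9,10}.
Refine {3,8,12} on symbol q: members go to different blocks, giving {3,12} and {8}.
On input q, block {4,6,7} splits into {6,7} and {4}.
Stable partition: {1,11} | {3,12} | {6,7} | {9,10} | {8} | {4} — 6 equivalence classes.
4 and 11 end up in different blocks, so they are distinguishable. For instance, the string 'p' is accepted from only 4.

No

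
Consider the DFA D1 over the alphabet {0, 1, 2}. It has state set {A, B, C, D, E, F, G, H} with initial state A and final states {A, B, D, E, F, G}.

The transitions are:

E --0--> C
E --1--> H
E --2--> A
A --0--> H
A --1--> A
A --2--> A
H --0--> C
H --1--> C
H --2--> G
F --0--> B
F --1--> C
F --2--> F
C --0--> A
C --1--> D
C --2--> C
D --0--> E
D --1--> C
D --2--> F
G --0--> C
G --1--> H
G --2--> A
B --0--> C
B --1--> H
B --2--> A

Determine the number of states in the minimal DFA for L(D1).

Start with accepting vs non-accepting: {A,B,D,E,F,G} | {C,H}.
Refine {A,B,D,E,F,G} on symbol 0: members go to different blocks, giving {A,B,E,G} and {D,F}.
On input 1, block {A,B,E,G} splits into {B,E,G} and {A}.
Refine {C,H} on symbol 0: members go to different blocks, giving {C} and {H}.
No further refinement is possible. Final partition (5 blocks): {B,E,G} | {C} | {D,F} | {A} | {H}.

5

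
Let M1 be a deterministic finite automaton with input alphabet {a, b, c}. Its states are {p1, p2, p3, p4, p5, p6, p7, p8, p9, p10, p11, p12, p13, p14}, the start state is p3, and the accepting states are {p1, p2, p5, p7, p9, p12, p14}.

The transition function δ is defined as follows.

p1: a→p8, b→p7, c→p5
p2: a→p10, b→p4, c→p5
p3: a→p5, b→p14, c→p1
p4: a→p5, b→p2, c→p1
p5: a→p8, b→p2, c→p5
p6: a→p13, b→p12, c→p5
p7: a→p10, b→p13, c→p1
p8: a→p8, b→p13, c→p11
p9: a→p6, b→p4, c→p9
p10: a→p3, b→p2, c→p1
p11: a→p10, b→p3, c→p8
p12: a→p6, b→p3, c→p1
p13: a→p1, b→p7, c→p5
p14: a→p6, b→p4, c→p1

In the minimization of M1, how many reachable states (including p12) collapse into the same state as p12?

4

First remove the unreachable states {p9}; 13 states remain.
P0 = {p1,p2,p5,p7,p12,p14} | {p3,p4,p6,p8,p10,p11,p13}.
On input b, block {p1,p2,p5,p7,p12,p14} splits into {p2,p7,p12,p14} and {p1,p5}.
Refine {p3,p4,p6,p8,p10,p11,p13} on symbol a: members go to different blocks, giving {p6,p8,p10,p11} and {p3,p4,p13}.
Refine {p6,p8,p10,p11} on symbol a: members go to different blocks, giving {p6,p10} and {p8,p11}.
Refine {p8,p11} on symbol a: members go to different blocks, giving {p8} and {p11}.
No further refinement is possible. Final partition (6 blocks): {p2,p7,p12,p14} | {p6,p10} | {p1,p5} | {p3,p4,p13} | {p8} | {p11}.
The equivalence class containing p12 is {p2,p7,p12,p14}, of size 4.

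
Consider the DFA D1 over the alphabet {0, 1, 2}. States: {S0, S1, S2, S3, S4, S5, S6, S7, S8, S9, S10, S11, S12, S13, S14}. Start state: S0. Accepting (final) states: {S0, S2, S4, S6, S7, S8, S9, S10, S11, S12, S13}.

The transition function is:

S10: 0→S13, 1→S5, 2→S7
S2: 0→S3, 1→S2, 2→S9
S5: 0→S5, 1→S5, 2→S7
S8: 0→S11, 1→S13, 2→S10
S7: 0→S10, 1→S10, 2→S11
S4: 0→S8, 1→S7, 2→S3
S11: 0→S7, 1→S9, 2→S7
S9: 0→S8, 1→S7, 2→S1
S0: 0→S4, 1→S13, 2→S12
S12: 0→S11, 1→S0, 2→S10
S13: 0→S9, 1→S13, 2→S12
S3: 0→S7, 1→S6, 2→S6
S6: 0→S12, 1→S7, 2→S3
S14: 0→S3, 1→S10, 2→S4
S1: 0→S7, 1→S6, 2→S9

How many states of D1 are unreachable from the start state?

2

Starting at S0 and following transitions, the reachable set is {S0, S1, S3, S4, S5, S6, S7, S8, S9, S10, S11, S12, S13}. That leaves S2, S14 unreachable — 2 in total.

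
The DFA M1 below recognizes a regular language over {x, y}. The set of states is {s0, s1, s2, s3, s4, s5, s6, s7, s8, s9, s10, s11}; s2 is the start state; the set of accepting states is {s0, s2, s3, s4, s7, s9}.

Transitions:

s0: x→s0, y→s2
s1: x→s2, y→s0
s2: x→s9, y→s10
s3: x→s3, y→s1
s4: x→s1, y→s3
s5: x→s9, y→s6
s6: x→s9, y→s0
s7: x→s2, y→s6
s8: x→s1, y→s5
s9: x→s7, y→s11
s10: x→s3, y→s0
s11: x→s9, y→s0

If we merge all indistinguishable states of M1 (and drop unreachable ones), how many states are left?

3

Reachable states from the start: {s0,s1,s2,s3,s6,s7,s9,s10,s11}. Unreachable: {s4,s5,s8} — drop them.
Start with accepting vs non-accepting: {s0,s2,s3,s7,s9} | {s1,s6,s10,s11}.
Refine {s0,s2,s3,s7,s9} on symbol y: members go to different blocks, giving {s2,s3,s7,s9} and {s0}.
No further refinement is possible. Final partition (3 blocks): {s2,s3,s7,s9} | {s1,s6,s10,s11} | {s0}.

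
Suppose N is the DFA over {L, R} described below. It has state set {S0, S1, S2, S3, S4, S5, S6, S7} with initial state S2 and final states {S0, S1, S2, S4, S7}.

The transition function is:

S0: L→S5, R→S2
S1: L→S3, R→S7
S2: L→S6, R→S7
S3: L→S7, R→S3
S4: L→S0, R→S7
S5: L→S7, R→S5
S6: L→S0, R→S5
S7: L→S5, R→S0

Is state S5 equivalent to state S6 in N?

Yes

First remove the unreachable states {S1,S3,S4}; 5 states remain.
Start with accepting vs non-accepting: {S0,S2,S7} | {S5,S6}.
Stable partition: {S0,S2,S7} | {S5,S6} — 2 equivalence classes.
S5 and S6 lie in the same block of the stable partition, so they are equivalent — no string distinguishes them.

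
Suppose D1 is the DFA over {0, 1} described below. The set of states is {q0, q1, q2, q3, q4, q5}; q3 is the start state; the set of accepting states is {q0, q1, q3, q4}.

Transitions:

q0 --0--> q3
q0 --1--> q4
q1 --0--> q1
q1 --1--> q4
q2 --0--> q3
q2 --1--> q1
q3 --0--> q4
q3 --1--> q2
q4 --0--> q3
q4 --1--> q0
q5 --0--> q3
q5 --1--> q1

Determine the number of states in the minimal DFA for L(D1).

Reachable states from the start: {q0,q1,q2,q3,q4}. Unreachable: {q5} — drop them.
Start with accepting vs non-accepting: {q0,q1,q3,q4} | {q2}.
On input 1, block {q0,q1,q3,q4} splits into {q0,q1,q4} and {q3}.
Refine {q0,q1,q4} on symbol 0: members go to different blocks, giving {q0,q4} and {q1}.
Stable partition: {q0,q4} | {q2} | {q3} | {q1} — 4 equivalence classes.

4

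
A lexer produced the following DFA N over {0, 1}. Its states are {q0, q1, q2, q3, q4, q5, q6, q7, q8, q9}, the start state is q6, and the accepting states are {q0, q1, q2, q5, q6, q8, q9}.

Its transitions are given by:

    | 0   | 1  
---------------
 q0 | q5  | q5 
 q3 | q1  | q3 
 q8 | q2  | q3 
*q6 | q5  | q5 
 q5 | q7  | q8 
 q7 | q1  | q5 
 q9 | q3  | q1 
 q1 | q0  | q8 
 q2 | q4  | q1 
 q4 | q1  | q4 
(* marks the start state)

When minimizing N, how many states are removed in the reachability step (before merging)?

1

Starting at q6 and following transitions, the reachable set is {q0, q1, q2, q3, q4, q5, q6, q7, q8}. That leaves q9 unreachable — 1 in total.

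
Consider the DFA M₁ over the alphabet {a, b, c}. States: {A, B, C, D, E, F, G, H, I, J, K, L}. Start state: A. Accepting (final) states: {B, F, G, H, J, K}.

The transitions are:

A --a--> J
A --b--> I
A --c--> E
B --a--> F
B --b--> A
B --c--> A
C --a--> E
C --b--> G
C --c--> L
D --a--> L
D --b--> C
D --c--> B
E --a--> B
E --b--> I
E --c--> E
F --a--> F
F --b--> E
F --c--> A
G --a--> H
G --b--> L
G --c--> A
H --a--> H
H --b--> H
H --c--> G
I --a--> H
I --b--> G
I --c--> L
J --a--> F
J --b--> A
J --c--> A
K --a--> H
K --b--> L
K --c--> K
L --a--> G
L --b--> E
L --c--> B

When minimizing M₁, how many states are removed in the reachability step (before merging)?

3

BFS from A reaches {A, B, E, F, G, H, I, J, L}; the 3 state(s) C, D, K are never visited.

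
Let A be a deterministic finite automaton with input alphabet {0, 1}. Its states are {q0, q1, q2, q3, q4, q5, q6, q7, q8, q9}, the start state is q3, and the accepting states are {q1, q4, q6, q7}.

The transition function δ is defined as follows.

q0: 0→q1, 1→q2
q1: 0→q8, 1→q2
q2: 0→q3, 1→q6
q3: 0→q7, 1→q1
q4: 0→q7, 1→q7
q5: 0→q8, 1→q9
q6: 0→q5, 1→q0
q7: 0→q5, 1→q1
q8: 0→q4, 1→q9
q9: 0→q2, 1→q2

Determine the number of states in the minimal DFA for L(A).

Start with accepting vs non-accepting: {q1,q4,q6,q7} | {q0,q2,q3,q5,q8,q9}.
On input 0, block {q1,q4,q6,q7} splits into {q1,q6,q7} and {q4}.
Refine {q1,q6,q7} on symbol 1: members go to different blocks, giving {q1,q6} and {q7}.
Refine {q0,q2,q3,q5,q8,q9} on symbol 0: members go to different blocks, giving {q2,q5,q9} and {q0} and {q3} and {q8}.
On input 0, block {q1,q6} splits into {q1} and {q6}.
Split {q2,q5,q9} by δ(·,0) → {q2} and {q5} and {q9}.
No further refinement is possible. Final partition (10 blocks): {q1} | {q2} | {q4} | {q7} | {q0} | {q3} | {q8} | {q6} | {q5} | {q9}.

10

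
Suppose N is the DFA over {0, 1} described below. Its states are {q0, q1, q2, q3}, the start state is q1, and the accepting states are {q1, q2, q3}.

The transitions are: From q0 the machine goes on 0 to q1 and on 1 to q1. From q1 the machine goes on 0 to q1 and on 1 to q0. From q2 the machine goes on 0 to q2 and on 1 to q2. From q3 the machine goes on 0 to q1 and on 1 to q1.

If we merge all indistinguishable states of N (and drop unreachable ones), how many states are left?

States {q2,q3} cannot be reached from the start state, so discard them.
Initial partition by acceptance: {q1} | {q0}.
No further refinement is possible. Final partition (2 blocks): {q1} | {q0}.

2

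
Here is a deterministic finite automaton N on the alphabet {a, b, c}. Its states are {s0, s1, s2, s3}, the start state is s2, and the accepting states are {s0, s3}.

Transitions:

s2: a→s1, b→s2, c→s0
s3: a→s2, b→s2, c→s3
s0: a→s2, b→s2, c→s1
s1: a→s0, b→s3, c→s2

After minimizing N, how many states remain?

All states are reachable from the start state.
Initial partition by acceptance: {s0,s3} | {s1,s2}.
Refine {s0,s3} on symbol c: members go to different blocks, giving {s0} and {s3}.
Split {s1,s2} by δ(·,a) → {s1} and {s2}.
No further refinement is possible. Final partition (4 blocks): {s0} | {s1} | {s3} | {s2}.

4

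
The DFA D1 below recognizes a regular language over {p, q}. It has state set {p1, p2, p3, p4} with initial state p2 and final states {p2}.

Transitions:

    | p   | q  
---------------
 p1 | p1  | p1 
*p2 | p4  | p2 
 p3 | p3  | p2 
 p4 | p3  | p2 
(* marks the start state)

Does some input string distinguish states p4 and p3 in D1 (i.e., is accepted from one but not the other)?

Reachable states from the start: {p2,p3,p4}. Unreachable: {p1} — drop them.
Initial partition by acceptance: {p2} | {p3,p4}.
The partition is now stable with 2 blocks: {p2} | {p3,p4}.
p4 and p3 lie in the same block of the stable partition, so they are equivalent — no string distinguishes them.

No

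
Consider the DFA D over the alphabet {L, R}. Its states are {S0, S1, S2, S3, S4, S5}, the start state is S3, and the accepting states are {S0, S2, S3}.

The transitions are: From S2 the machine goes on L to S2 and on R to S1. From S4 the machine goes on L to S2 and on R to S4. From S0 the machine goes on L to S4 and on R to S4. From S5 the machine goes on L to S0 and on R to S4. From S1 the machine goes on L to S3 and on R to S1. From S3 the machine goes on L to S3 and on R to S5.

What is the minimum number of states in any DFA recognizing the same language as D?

Every state is reachable, so we keep all 6.
Initial partition by acceptance: {S0,S2,S3} | {S1,S4,S5}.
Split {S0,S2,S3} by δ(·,L) → {S2,S3} and {S0}.
Split {S1,S4,S5} by δ(·,L) → {S1,S4} and {S5}.
Split {S2,S3} by δ(·,R) → {S2} and {S3}.
On input L, block {S1,S4} splits into {S1} and {S4}.
Stable partition: {S2} | {S1} | {S0} | {S5} | {S3} | {S4} — 6 equivalence classes.

6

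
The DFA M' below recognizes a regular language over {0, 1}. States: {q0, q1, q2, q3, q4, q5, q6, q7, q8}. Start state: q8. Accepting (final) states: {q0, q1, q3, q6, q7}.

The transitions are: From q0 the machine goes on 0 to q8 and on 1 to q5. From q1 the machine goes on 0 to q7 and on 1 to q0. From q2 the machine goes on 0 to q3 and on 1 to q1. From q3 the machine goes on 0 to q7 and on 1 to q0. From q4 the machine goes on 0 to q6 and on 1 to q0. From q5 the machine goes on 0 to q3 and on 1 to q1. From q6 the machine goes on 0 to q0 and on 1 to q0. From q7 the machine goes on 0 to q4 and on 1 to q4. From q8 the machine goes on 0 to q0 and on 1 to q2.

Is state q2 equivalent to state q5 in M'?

Yes

All states are reachable from the start state.
Initial partition by acceptance: {q0,q1,q3,q6,q7} | {q2,q4,q5,q8}.
On input 0, block {q0,q1,q3,q6,q7} splits into {q1,q3,q6} and {q0,q7}.
Split {q2,q4,q5,q8} by δ(·,0) → {q2,q4,q5} and {q8}.
On input 1, block {q2,q4,q5} splits into {q2,q5} and {q4}.
Refine {q0,q7} on symbol 0: members go to different blocks, giving {q0} and {q7}.
On input 0, block {q1,q3,q6} splits into {q1,q3} and {q6}.
No further refinement is possible. Final partition (7 blocks): {q1,q3} | {q2,q5} | {q0} | {q8} | {q4} | {q7} | {q6}.
q2 and q5 lie in the same block of the stable partition, so they are equivalent — no string distinguishes them.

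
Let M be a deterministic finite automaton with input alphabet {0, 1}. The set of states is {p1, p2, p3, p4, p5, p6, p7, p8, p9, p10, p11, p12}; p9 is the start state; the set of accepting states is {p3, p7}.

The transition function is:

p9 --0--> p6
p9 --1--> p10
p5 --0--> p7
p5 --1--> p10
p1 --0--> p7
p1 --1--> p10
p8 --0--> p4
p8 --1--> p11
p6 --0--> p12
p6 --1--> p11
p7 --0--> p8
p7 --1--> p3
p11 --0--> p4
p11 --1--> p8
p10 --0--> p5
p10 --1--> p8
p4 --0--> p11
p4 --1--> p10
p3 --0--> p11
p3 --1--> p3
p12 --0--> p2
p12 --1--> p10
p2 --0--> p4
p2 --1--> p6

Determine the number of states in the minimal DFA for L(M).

5

Reachable states from the start: {p2,p3,p4,p5,p6,p7,p8,p9,p10,p11,p12}. Unreachable: {p1} — drop them.
P0 = {p3,p7} | {p2,p4,p5,p6,p8,p9,p10,p11,p12}.
On input 0, block {p2,p4,p5,p6,p8,p9,p10,p11,p12} splits into {p2,p4,p6,p8,p9,p10,p11,p12} and {p5}.
Split {p2,p4,p6,p8,p9,p10,p11,p12} by δ(·,0) → {p2,p4,p6,p8,p9,p11,p12} and {p10}.
Split {p2,p4,p6,p8,p9,p11,p12} by δ(·,1) → {p2,p6,p8,p11} and {p4,p9,p12}.
No further refinement is possible. Final partition (5 blocks): {p3,p7} | {p2,p6,p8,p11} | {p5} | {p10} | {p4,p9,p12}.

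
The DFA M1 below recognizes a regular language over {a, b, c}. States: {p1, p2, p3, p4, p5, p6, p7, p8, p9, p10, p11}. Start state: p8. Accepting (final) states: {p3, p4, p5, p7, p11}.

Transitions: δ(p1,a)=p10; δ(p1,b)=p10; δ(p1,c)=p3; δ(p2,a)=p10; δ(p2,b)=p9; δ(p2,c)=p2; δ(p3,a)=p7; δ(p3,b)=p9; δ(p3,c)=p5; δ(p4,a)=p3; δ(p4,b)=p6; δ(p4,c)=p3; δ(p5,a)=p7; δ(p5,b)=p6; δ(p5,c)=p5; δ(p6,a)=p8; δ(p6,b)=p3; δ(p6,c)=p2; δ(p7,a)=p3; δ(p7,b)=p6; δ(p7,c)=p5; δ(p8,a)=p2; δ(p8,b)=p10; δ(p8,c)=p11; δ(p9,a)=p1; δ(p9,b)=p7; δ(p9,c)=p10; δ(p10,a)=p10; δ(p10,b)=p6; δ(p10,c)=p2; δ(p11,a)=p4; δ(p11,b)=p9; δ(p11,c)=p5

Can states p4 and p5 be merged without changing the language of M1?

Yes

All states are reachable from the start state.
Start with accepting vs non-accepting: {p3,p4,p5,p7,p11} | {p1,p2,p6,p8,p9,p10}.
Split {p1,p2,p6,p8,p9,p10} by δ(·,b) → {p1,p2,p8,p10} and {p6,p9}.
Refine {p1,p2,p8,p10} on symbol b: members go to different blocks, giving {p1,p8} and {p2,p10}.
Stable partition: {p3,p4,p5,p7,p11} | {p1,p8} | {p6,p9} | {p2,p10} — 4 equivalence classes.
p4 and p5 lie in the same block of the stable partition, so they are equivalent — no string distinguishes them.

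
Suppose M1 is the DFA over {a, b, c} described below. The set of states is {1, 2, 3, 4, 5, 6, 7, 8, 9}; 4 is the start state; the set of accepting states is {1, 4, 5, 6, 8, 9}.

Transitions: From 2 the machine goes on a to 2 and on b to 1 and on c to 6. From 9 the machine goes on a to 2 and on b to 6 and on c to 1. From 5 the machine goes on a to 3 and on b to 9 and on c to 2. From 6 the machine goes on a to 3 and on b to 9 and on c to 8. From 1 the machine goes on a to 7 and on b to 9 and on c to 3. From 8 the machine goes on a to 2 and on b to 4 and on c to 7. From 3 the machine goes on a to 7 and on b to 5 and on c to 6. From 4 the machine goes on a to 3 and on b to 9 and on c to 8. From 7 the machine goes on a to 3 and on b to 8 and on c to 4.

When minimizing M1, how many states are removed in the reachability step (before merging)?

0

Every one of the 9 states is reachable from 4.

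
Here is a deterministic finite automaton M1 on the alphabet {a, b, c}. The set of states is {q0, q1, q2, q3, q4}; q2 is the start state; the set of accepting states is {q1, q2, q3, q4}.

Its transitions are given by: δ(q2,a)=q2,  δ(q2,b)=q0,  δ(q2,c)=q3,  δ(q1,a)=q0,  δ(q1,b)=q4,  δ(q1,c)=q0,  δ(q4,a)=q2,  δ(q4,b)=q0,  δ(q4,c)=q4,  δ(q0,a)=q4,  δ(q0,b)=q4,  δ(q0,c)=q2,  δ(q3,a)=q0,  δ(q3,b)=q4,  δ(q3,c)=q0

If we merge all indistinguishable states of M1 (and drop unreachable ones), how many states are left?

Reachable states from the start: {q0,q2,q3,q4}. Unreachable: {q1} — drop them.
Start with accepting vs non-accepting: {q2,q3,q4} | {q0}.
Split {q2,q3,q4} by δ(·,a) → {q2,q4} and {q3}.
On input c, block {q2,q4} splits into {q2} and {q4}.
The partition is now stable with 4 blocks: {q2} | {q0} | {q3} | {q4}.

4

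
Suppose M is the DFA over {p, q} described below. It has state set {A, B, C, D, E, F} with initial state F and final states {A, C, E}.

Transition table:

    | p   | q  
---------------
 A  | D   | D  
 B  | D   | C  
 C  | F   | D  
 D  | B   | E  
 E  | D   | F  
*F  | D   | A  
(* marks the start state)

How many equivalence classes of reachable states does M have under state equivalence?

Every state is reachable, so we keep all 6.
Start with accepting vs non-accepting: {A,C,E} | {B,D,F}.
Stable partition: {A,C,E} | {B,D,F} — 2 equivalence classes.

2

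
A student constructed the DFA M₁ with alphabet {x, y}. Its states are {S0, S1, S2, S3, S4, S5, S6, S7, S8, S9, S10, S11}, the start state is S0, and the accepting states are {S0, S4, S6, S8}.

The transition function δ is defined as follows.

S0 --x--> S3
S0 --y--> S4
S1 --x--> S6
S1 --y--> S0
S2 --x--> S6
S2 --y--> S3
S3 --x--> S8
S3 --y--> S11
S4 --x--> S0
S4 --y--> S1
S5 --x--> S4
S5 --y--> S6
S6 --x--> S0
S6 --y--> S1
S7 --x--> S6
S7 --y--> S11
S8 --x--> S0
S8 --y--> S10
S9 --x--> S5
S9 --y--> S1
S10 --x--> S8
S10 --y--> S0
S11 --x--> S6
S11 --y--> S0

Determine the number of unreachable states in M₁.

4

Starting at S0 and following transitions, the reachable set is {S0, S1, S3, S4, S6, S8, S10, S11}. That leaves S2, S5, S7, S9 unreachable — 4 in total.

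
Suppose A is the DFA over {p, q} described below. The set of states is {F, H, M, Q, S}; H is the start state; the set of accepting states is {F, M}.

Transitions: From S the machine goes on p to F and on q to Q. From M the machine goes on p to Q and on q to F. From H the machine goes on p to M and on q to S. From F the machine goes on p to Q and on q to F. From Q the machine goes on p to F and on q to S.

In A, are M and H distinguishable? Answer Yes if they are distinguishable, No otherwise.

Yes

Every state is reachable, so we keep all 5.
Initial partition by acceptance: {F,M} | {H,Q,S}.
The partition is now stable with 2 blocks: {F,M} | {H,Q,S}.
M and H end up in different blocks, so they are distinguishable. For instance, the string 'ε' is accepted from only M.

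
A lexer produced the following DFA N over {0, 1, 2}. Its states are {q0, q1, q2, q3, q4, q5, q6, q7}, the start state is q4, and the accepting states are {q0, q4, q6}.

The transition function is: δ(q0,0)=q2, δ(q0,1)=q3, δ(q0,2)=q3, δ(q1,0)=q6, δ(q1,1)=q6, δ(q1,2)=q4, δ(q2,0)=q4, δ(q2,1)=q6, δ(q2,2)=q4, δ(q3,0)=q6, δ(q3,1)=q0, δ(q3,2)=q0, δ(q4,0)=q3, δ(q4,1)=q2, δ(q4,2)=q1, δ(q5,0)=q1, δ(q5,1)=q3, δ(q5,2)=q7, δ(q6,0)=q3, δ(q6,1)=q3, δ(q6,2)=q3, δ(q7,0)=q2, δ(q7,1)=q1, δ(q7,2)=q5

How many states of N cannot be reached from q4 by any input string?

No path from q4 leads to q5, q7; the other 6 states are all reachable.

2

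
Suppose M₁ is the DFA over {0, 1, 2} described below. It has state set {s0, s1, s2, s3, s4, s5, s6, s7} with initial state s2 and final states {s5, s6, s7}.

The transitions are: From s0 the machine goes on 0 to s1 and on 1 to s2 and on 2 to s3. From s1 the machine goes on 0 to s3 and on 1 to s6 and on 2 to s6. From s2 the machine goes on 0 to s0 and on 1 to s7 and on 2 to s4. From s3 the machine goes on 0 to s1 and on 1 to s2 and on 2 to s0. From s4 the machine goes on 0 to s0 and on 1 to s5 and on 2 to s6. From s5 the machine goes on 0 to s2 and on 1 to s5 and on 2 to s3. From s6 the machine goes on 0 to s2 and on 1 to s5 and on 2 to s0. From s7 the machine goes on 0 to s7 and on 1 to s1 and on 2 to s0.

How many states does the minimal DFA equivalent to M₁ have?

5

All states are reachable from the start state.
Initial partition by acceptance: {s5,s6,s7} | {s0,s1,s2,s3,s4}.
Refine {s5,s6,s7} on symbol 0: members go to different blocks, giving {s5,s6} and {s7}.
On input 1, block {s0,s1,s2,s3,s4} splits into {s0,s3} and {s1,s4} and {s2}.
Stable partition: {s5,s6} | {s0,s3} | {s7} | {s1,s4} | {s2} — 5 equivalence classes.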